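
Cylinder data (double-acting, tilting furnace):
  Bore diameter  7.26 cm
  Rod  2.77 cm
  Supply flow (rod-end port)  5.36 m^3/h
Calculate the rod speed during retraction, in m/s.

Rod-side annular area A_ann = π/4 × (7.26² − 2.77²) = 35.37 cm^2
Flow into the rod-end port fills the annular volume.
v = Q / A

v ≈ 0.421 m/s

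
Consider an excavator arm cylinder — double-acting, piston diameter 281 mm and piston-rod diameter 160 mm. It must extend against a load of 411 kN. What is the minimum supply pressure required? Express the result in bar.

P ≈ 66.3 bar

Cap-side area A_cap = π/4 × (281 mm)² = 62020 mm^2
P = F / A = 411 kN / A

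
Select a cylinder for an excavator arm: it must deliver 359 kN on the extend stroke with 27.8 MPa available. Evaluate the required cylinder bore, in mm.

Extension force acts on the full piston face: F = P × (π/4)D².
D = √(4F / (πP)) = √(4 × 359 kN / (π × 27.8 MPa))

D ≈ 128 mm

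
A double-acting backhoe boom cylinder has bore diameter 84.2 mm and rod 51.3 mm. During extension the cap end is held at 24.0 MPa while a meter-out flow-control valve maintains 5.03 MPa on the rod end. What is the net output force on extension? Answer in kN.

Cap-side area A_cap = π/4 × (84.2 mm)² = 5568 mm^2
Rod-side annular area A_ann = π/4 × (84.2² − 51.3²) = 3501 mm^2
Net thrust = P_cap·A_cap − P_rod·A_ann = 133.6 kN − 17.61 kN

F ≈ 116 kN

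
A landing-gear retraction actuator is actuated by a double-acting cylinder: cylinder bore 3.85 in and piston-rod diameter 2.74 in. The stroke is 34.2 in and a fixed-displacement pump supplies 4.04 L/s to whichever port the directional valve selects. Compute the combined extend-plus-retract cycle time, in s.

Cap-side area A_cap = π/4 × (3.85 in)² = 11.64 in^2
Rod-side annular area A_ann = π/4 × (3.85² − 2.74²) = 5.745 in^2
t_ext = A_cap·L/Q = 1.615 s
t_ret = A_ann·L/Q = 0.7970 s
t_cycle = t_ext + t_ret

t ≈ 2.41 s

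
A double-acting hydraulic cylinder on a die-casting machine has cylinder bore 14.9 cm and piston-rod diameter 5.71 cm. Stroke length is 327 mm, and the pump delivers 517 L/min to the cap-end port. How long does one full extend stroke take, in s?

t ≈ 0.662 s

Cap-side area A_cap = π/4 × (14.9 cm)² = 174.4 cm^2
Swept volume V = A × L; t = V / Q = A·L / Q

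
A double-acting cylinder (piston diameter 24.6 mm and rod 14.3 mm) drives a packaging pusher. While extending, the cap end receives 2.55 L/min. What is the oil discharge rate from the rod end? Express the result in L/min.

Q_out ≈ 1.69 L/min

Cap-side area A_cap = π/4 × (24.6 mm)² = 475.3 mm^2
Rod-side annular area A_ann = π/4 × (24.6² − 14.3²) = 314.7 mm^2
Piston speed v = Q_in/A_cap; rod-end outflow Q_out = v × A_ann = Q_in × A_ann/A_cap.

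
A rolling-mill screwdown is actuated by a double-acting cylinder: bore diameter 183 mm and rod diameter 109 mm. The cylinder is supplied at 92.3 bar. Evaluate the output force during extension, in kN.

Cap-side area A_cap = π/4 × (183 mm)² = 26300 mm^2
F = P × A_cap = 92.3 bar × A_cap

F ≈ 243 kN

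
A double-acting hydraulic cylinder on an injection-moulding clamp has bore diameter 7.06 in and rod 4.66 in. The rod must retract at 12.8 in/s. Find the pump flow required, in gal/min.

Q ≈ 73.4 gal/min

Rod-side annular area A_ann = π/4 × (7.06² − 4.66²) = 22.09 in^2
Q = A × v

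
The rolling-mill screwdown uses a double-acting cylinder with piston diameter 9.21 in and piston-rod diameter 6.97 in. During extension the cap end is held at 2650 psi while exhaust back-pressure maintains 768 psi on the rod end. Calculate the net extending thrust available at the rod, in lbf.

F ≈ 1.55e5 lbf

Cap-side area A_cap = π/4 × (9.21 in)² = 66.62 in^2
Rod-side annular area A_ann = π/4 × (9.21² − 6.97²) = 28.47 in^2
Net thrust = P_cap·A_cap − P_rod·A_ann = 1.765e5 lbf − 21860 lbf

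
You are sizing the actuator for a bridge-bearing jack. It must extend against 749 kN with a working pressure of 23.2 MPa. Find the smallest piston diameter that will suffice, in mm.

Extension force acts on the full piston face: F = P × (π/4)D².
D = √(4F / (πP)) = √(4 × 749 kN / (π × 23.2 MPa))

D ≈ 203 mm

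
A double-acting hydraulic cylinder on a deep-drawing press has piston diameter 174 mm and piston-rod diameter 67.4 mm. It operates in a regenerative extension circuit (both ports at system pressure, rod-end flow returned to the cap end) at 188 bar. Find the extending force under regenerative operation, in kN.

F ≈ 67.1 kN

With equal pressure on both faces, forces on the annular region cancel; the net push is pressure × rod cross-section.
Rod cross-section A_rod = π/4 × (67.4 mm)² = 3568 mm^2
F = P × A_rod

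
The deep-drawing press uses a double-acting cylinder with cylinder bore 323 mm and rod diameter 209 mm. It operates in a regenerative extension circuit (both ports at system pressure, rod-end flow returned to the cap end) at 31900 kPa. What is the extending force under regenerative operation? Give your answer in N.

F ≈ 1.09e6 N

With equal pressure on both faces, forces on the annular region cancel; the net push is pressure × rod cross-section.
Rod cross-section A_rod = π/4 × (209 mm)² = 34310 mm^2
F = P × A_rod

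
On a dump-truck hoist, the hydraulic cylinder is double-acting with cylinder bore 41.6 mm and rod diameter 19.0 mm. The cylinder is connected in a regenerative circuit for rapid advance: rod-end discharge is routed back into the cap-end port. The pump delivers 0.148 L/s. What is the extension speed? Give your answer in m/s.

In regeneration the rod-end outflow joins the pump flow into the cap end, so the net volume the pump must supply per unit advance equals the rod cross-section area.
Rod cross-section A_rod = π/4 × (19.0 mm)² = 283.5 mm^2
v = Q_pump / A_rod

v ≈ 0.522 m/s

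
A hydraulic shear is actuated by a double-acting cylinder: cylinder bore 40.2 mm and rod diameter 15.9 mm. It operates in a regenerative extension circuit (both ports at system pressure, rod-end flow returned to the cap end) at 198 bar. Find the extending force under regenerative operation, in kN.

F ≈ 3.93 kN

With equal pressure on both faces, forces on the annular region cancel; the net push is pressure × rod cross-section.
Rod cross-section A_rod = π/4 × (15.9 mm)² = 198.6 mm^2
F = P × A_rod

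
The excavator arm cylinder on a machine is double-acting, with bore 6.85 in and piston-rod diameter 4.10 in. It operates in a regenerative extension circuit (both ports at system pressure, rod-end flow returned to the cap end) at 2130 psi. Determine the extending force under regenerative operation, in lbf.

F ≈ 28100 lbf

With equal pressure on both faces, forces on the annular region cancel; the net push is pressure × rod cross-section.
Rod cross-section A_rod = π/4 × (4.10 in)² = 13.20 in^2
F = P × A_rod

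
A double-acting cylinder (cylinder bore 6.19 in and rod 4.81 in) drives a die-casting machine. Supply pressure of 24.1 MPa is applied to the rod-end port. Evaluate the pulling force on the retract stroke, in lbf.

F ≈ 41700 lbf

Rod-side annular area A_ann = π/4 × (6.19² − 4.81²) = 11.92 in^2
On retraction the pressure acts on the annular area (bore minus rod).
F = P × A_ann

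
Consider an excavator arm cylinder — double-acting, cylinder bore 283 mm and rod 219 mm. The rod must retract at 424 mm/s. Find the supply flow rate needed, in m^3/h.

Rod-side annular area A_ann = π/4 × (283² − 219²) = 25230 mm^2
Q = A × v

Q ≈ 38.5 m^3/h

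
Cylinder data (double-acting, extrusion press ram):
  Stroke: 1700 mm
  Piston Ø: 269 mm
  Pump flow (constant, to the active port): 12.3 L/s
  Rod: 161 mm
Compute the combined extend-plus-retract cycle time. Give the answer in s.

t ≈ 12.9 s

Cap-side area A_cap = π/4 × (269 mm)² = 56830 mm^2
Rod-side annular area A_ann = π/4 × (269² − 161²) = 36470 mm^2
t_ext = A_cap·L/Q = 7.855 s
t_ret = A_ann·L/Q = 5.041 s
t_cycle = t_ext + t_ret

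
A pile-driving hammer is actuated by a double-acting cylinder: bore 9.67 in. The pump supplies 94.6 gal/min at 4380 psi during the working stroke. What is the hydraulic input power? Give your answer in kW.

Hydraulic power = P × Q

W ≈ 180 kW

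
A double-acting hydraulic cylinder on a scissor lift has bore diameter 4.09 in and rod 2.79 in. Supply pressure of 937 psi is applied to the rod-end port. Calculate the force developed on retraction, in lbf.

F ≈ 6580 lbf

Rod-side annular area A_ann = π/4 × (4.09² − 2.79²) = 7.025 in^2
On retraction the pressure acts on the annular area (bore minus rod).
F = P × A_ann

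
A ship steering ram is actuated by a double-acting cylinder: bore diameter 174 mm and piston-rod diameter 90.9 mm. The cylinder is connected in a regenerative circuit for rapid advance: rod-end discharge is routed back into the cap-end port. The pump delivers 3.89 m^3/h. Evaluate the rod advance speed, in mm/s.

In regeneration the rod-end outflow joins the pump flow into the cap end, so the net volume the pump must supply per unit advance equals the rod cross-section area.
Rod cross-section A_rod = π/4 × (90.9 mm)² = 6490 mm^2
v = Q_pump / A_rod

v ≈ 167 mm/s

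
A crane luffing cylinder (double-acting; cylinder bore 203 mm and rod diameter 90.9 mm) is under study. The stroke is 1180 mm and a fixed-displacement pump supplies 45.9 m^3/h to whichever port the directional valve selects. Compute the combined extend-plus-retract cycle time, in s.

Cap-side area A_cap = π/4 × (203 mm)² = 32370 mm^2
Rod-side annular area A_ann = π/4 × (203² − 90.9²) = 25880 mm^2
t_ext = A_cap·L/Q = 2.995 s
t_ret = A_ann·L/Q = 2.395 s
t_cycle = t_ext + t_ret

t ≈ 5.39 s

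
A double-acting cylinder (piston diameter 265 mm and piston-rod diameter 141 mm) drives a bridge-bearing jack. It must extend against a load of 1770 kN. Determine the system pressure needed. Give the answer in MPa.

P ≈ 32.1 MPa

Cap-side area A_cap = π/4 × (265 mm)² = 55150 mm^2
P = F / A = 1770 kN / A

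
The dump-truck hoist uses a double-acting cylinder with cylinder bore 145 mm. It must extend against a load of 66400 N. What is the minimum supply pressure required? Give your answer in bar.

Cap-side area A_cap = π/4 × (145 mm)² = 16510 mm^2
P = F / A = 66400 N / A

P ≈ 40.2 bar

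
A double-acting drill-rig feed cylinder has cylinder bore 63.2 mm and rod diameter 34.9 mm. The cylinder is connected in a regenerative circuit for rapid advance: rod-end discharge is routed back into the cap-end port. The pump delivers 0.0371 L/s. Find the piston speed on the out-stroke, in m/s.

v ≈ 0.0388 m/s

In regeneration the rod-end outflow joins the pump flow into the cap end, so the net volume the pump must supply per unit advance equals the rod cross-section area.
Rod cross-section A_rod = π/4 × (34.9 mm)² = 956.6 mm^2
v = Q_pump / A_rod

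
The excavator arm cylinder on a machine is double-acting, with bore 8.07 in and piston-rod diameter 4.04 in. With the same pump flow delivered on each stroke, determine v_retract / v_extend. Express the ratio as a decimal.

v_ret/v_ext ≈ 1.33

Cap-side area A_cap = π/4 × (8.07 in)² = 51.15 in^2
Rod-side annular area A_ann = π/4 × (8.07² − 4.04²) = 38.33 in^2
For equal Q, v ∝ 1/A, so v_ret/v_ext = A_cap/A_ann.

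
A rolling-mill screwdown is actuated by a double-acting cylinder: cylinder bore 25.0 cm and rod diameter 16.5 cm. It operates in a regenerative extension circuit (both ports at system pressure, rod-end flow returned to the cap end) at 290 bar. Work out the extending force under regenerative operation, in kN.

With equal pressure on both faces, forces on the annular region cancel; the net push is pressure × rod cross-section.
Rod cross-section A_rod = π/4 × (16.5 cm)² = 213.8 cm^2
F = P × A_rod

F ≈ 620 kN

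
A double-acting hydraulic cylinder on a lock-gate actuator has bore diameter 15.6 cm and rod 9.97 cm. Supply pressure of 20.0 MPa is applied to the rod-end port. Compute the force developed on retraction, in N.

Rod-side annular area A_ann = π/4 × (15.6² − 9.97²) = 113.1 cm^2
On retraction the pressure acts on the annular area (bore minus rod).
F = P × A_ann

F ≈ 2.26e5 N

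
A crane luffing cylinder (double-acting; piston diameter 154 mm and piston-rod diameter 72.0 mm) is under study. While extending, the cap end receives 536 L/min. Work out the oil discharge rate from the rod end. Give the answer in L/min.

Cap-side area A_cap = π/4 × (154 mm)² = 18630 mm^2
Rod-side annular area A_ann = π/4 × (154² − 72.0²) = 14550 mm^2
Piston speed v = Q_in/A_cap; rod-end outflow Q_out = v × A_ann = Q_in × A_ann/A_cap.

Q_out ≈ 419 L/min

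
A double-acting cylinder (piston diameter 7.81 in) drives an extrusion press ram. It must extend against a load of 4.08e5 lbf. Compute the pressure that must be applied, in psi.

Cap-side area A_cap = π/4 × (7.81 in)² = 47.91 in^2
P = F / A = 4.08e5 lbf / A

P ≈ 8520 psi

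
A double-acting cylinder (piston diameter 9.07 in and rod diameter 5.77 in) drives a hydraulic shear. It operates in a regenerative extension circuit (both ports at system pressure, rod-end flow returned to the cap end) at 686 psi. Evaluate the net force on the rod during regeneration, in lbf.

With equal pressure on both faces, forces on the annular region cancel; the net push is pressure × rod cross-section.
Rod cross-section A_rod = π/4 × (5.77 in)² = 26.15 in^2
F = P × A_rod

F ≈ 17900 lbf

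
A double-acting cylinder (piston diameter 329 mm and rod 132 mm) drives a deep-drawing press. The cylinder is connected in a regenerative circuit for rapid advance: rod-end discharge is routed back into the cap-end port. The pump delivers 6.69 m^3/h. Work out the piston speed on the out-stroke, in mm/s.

v ≈ 136 mm/s

In regeneration the rod-end outflow joins the pump flow into the cap end, so the net volume the pump must supply per unit advance equals the rod cross-section area.
Rod cross-section A_rod = π/4 × (132 mm)² = 13680 mm^2
v = Q_pump / A_rod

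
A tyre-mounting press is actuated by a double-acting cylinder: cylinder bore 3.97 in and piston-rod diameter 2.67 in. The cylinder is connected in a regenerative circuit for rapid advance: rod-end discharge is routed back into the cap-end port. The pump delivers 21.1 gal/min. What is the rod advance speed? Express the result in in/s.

In regeneration the rod-end outflow joins the pump flow into the cap end, so the net volume the pump must supply per unit advance equals the rod cross-section area.
Rod cross-section A_rod = π/4 × (2.67 in)² = 5.599 in^2
v = Q_pump / A_rod

v ≈ 14.5 in/s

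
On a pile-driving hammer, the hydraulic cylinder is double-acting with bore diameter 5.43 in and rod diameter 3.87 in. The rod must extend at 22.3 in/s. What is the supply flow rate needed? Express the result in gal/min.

Q ≈ 134 gal/min

Cap-side area A_cap = π/4 × (5.43 in)² = 23.16 in^2
Q = A × v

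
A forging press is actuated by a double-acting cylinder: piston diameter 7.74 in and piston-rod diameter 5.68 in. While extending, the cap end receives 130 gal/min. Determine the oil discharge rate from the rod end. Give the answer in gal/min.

Q_out ≈ 60.0 gal/min

Cap-side area A_cap = π/4 × (7.74 in)² = 47.05 in^2
Rod-side annular area A_ann = π/4 × (7.74² − 5.68²) = 21.71 in^2
Piston speed v = Q_in/A_cap; rod-end outflow Q_out = v × A_ann = Q_in × A_ann/A_cap.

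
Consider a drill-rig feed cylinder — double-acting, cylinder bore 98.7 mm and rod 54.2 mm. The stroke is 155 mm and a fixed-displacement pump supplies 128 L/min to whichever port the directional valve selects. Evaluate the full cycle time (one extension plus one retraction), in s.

t ≈ 0.944 s

Cap-side area A_cap = π/4 × (98.7 mm)² = 7651 mm^2
Rod-side annular area A_ann = π/4 × (98.7² − 54.2²) = 5344 mm^2
t_ext = A_cap·L/Q = 0.5559 s
t_ret = A_ann·L/Q = 0.3883 s
t_cycle = t_ext + t_ret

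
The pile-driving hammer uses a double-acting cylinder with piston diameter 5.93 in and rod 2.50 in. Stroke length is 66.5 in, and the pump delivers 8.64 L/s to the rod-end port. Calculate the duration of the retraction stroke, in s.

Rod-side annular area A_ann = π/4 × (5.93² − 2.50²) = 22.71 in^2
Swept volume V = A × L; t = V / Q = A·L / Q

t ≈ 2.86 s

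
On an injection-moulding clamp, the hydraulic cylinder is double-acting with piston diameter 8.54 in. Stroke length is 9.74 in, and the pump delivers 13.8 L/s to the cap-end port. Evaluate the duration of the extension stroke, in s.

Cap-side area A_cap = π/4 × (8.54 in)² = 57.28 in^2
Swept volume V = A × L; t = V / Q = A·L / Q

t ≈ 0.663 s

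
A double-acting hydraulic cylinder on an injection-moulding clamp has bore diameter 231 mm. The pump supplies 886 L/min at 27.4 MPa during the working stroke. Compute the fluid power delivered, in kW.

W ≈ 405 kW

Hydraulic power = P × Q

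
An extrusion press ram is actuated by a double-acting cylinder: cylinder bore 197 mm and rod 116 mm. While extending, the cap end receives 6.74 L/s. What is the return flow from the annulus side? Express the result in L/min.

Cap-side area A_cap = π/4 × (197 mm)² = 30480 mm^2
Rod-side annular area A_ann = π/4 × (197² − 116²) = 19910 mm^2
Piston speed v = Q_in/A_cap; rod-end outflow Q_out = v × A_ann = Q_in × A_ann/A_cap.

Q_out ≈ 264 L/min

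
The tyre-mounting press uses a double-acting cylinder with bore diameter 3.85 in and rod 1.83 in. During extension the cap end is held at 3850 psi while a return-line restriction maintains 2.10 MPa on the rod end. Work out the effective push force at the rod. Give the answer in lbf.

F ≈ 42100 lbf

Cap-side area A_cap = π/4 × (3.85 in)² = 11.64 in^2
Rod-side annular area A_ann = π/4 × (3.85² − 1.83²) = 9.011 in^2
Net thrust = P_cap·A_cap − P_rod·A_ann = 44820 lbf − 2745 lbf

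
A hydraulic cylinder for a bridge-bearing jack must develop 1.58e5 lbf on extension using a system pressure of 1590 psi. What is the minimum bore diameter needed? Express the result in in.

Extension force acts on the full piston face: F = P × (π/4)D².
D = √(4F / (πP)) = √(4 × 1.58e5 lbf / (π × 1590 psi))

D ≈ 11.2 in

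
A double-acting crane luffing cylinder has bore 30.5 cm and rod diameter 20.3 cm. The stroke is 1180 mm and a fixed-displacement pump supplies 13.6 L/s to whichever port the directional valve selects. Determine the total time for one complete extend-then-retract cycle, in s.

Cap-side area A_cap = π/4 × (30.5 cm)² = 730.6 cm^2
Rod-side annular area A_ann = π/4 × (30.5² − 20.3²) = 407.0 cm^2
t_ext = A_cap·L/Q = 6.339 s
t_ret = A_ann·L/Q = 3.531 s
t_cycle = t_ext + t_ret

t ≈ 9.87 s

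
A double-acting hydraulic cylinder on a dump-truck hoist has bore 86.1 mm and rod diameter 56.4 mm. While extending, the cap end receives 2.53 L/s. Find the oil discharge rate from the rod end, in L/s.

Cap-side area A_cap = π/4 × (86.1 mm)² = 5822 mm^2
Rod-side annular area A_ann = π/4 × (86.1² − 56.4²) = 3324 mm^2
Piston speed v = Q_in/A_cap; rod-end outflow Q_out = v × A_ann = Q_in × A_ann/A_cap.

Q_out ≈ 1.44 L/s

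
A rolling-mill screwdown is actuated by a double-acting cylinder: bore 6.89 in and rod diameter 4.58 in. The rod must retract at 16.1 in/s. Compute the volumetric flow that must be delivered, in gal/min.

Q ≈ 87.0 gal/min

Rod-side annular area A_ann = π/4 × (6.89² − 4.58²) = 20.81 in^2
Q = A × v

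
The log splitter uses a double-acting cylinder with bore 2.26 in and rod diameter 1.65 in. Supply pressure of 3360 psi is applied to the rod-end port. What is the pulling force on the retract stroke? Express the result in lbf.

Rod-side annular area A_ann = π/4 × (2.26² − 1.65²) = 1.873 in^2
On retraction the pressure acts on the annular area (bore minus rod).
F = P × A_ann

F ≈ 6290 lbf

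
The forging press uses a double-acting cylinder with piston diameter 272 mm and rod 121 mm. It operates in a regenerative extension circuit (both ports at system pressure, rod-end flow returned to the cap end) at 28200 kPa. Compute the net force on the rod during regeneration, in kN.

F ≈ 324 kN

With equal pressure on both faces, forces on the annular region cancel; the net push is pressure × rod cross-section.
Rod cross-section A_rod = π/4 × (121 mm)² = 11500 mm^2
F = P × A_rod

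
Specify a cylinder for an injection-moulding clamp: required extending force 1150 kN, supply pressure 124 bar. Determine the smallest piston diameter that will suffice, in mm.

Extension force acts on the full piston face: F = P × (π/4)D².
D = √(4F / (πP)) = √(4 × 1150 kN / (π × 124 bar))

D ≈ 344 mm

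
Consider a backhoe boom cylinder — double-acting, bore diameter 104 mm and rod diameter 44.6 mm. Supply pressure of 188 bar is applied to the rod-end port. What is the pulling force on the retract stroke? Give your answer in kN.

Rod-side annular area A_ann = π/4 × (104² − 44.6²) = 6933 mm^2
On retraction the pressure acts on the annular area (bore minus rod).
F = P × A_ann

F ≈ 130 kN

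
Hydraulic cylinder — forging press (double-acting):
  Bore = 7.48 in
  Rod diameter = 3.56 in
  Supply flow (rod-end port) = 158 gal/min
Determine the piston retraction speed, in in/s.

Rod-side annular area A_ann = π/4 × (7.48² − 3.56²) = 33.99 in^2
Flow into the rod-end port fills the annular volume.
v = Q / A

v ≈ 17.9 in/s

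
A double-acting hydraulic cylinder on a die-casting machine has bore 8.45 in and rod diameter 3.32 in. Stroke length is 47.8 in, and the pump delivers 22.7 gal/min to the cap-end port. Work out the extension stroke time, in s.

t ≈ 30.7 s

Cap-side area A_cap = π/4 × (8.45 in)² = 56.08 in^2
Swept volume V = A × L; t = V / Q = A·L / Q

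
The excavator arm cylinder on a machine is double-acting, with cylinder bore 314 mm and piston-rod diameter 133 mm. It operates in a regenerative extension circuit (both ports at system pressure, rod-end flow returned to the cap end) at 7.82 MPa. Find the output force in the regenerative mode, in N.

F ≈ 1.09e5 N

With equal pressure on both faces, forces on the annular region cancel; the net push is pressure × rod cross-section.
Rod cross-section A_rod = π/4 × (133 mm)² = 13890 mm^2
F = P × A_rod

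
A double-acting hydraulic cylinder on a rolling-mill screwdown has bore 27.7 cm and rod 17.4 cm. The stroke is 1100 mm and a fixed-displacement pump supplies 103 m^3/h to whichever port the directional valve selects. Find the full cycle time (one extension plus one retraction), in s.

t ≈ 3.72 s

Cap-side area A_cap = π/4 × (27.7 cm)² = 602.6 cm^2
Rod-side annular area A_ann = π/4 × (27.7² − 17.4²) = 364.8 cm^2
t_ext = A_cap·L/Q = 2.317 s
t_ret = A_ann·L/Q = 1.403 s
t_cycle = t_ext + t_ret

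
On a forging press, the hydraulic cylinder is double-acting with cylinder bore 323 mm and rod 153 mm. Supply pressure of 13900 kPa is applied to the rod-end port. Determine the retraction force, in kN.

F ≈ 883 kN

Rod-side annular area A_ann = π/4 × (323² − 153²) = 63550 mm^2
On retraction the pressure acts on the annular area (bore minus rod).
F = P × A_ann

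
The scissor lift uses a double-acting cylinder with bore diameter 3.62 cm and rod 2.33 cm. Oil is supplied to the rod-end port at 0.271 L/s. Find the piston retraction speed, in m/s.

v ≈ 0.450 m/s

Rod-side annular area A_ann = π/4 × (3.62² − 2.33²) = 6.028 cm^2
Flow into the rod-end port fills the annular volume.
v = Q / A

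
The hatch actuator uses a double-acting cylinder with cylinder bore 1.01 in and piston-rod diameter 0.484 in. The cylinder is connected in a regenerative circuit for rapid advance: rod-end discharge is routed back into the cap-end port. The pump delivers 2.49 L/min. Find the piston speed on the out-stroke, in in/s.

In regeneration the rod-end outflow joins the pump flow into the cap end, so the net volume the pump must supply per unit advance equals the rod cross-section area.
Rod cross-section A_rod = π/4 × (0.484 in)² = 0.1840 in^2
v = Q_pump / A_rod

v ≈ 13.8 in/s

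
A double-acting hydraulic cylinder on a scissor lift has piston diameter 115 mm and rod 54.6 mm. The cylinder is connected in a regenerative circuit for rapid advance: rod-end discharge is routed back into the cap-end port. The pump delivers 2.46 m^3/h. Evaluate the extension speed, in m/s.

v ≈ 0.292 m/s

In regeneration the rod-end outflow joins the pump flow into the cap end, so the net volume the pump must supply per unit advance equals the rod cross-section area.
Rod cross-section A_rod = π/4 × (54.6 mm)² = 2341 mm^2
v = Q_pump / A_rod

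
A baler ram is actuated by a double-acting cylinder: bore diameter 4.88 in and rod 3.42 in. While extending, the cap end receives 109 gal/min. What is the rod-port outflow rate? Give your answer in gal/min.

Cap-side area A_cap = π/4 × (4.88 in)² = 18.70 in^2
Rod-side annular area A_ann = π/4 × (4.88² − 3.42²) = 9.517 in^2
Piston speed v = Q_in/A_cap; rod-end outflow Q_out = v × A_ann = Q_in × A_ann/A_cap.

Q_out ≈ 55.5 gal/min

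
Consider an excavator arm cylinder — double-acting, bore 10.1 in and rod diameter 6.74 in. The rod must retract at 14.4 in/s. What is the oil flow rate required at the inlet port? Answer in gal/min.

Q ≈ 166 gal/min

Rod-side annular area A_ann = π/4 × (10.1² − 6.74²) = 44.44 in^2
Q = A × v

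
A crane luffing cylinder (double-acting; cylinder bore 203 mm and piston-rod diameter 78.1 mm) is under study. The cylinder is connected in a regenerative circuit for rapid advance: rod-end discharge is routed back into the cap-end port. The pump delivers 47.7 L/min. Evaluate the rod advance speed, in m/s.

In regeneration the rod-end outflow joins the pump flow into the cap end, so the net volume the pump must supply per unit advance equals the rod cross-section area.
Rod cross-section A_rod = π/4 × (78.1 mm)² = 4791 mm^2
v = Q_pump / A_rod

v ≈ 0.166 m/s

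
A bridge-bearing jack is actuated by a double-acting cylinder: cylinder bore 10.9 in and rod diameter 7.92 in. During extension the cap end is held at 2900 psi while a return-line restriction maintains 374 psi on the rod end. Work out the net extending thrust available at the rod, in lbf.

F ≈ 2.54e5 lbf

Cap-side area A_cap = π/4 × (10.9 in)² = 93.31 in^2
Rod-side annular area A_ann = π/4 × (10.9² − 7.92²) = 44.05 in^2
Net thrust = P_cap·A_cap − P_rod·A_ann = 2.706e5 lbf − 16470 lbf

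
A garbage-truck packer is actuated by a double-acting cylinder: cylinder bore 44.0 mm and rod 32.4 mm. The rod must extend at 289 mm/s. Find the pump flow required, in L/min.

Cap-side area A_cap = π/4 × (44.0 mm)² = 1521 mm^2
Q = A × v

Q ≈ 26.4 L/min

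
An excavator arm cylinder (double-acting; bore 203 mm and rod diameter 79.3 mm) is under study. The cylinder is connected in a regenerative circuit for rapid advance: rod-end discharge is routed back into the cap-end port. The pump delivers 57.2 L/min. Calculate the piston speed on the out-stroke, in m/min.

In regeneration the rod-end outflow joins the pump flow into the cap end, so the net volume the pump must supply per unit advance equals the rod cross-section area.
Rod cross-section A_rod = π/4 × (79.3 mm)² = 4939 mm^2
v = Q_pump / A_rod

v ≈ 11.6 m/min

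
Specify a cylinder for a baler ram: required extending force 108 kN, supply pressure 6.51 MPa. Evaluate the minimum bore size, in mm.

Extension force acts on the full piston face: F = P × (π/4)D².
D = √(4F / (πP)) = √(4 × 108 kN / (π × 6.51 MPa))

D ≈ 145 mm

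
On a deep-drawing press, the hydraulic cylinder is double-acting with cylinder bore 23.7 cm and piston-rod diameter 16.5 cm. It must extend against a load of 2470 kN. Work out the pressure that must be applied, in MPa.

P ≈ 56.0 MPa

Cap-side area A_cap = π/4 × (23.7 cm)² = 441.2 cm^2
P = F / A = 2470 kN / A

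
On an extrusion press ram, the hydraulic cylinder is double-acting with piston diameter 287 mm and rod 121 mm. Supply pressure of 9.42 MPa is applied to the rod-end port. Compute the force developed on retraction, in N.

F ≈ 5.01e5 N

Rod-side annular area A_ann = π/4 × (287² − 121²) = 53190 mm^2
On retraction the pressure acts on the annular area (bore minus rod).
F = P × A_ann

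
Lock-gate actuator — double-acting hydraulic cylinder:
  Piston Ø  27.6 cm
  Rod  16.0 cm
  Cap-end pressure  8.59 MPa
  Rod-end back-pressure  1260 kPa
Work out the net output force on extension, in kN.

F ≈ 464 kN

Cap-side area A_cap = π/4 × (27.6 cm)² = 598.3 cm^2
Rod-side annular area A_ann = π/4 × (27.6² − 16.0²) = 397.2 cm^2
Net thrust = P_cap·A_cap − P_rod·A_ann = 513.9 kN − 50.05 kN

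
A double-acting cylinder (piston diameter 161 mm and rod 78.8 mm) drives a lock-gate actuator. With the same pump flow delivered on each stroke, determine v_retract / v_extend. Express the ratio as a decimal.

v_ret/v_ext ≈ 1.32

Cap-side area A_cap = π/4 × (161 mm)² = 20360 mm^2
Rod-side annular area A_ann = π/4 × (161² − 78.8²) = 15480 mm^2
For equal Q, v ∝ 1/A, so v_ret/v_ext = A_cap/A_ann.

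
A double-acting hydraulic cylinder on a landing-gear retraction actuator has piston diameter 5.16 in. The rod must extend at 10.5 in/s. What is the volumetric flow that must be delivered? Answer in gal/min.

Cap-side area A_cap = π/4 × (5.16 in)² = 20.91 in^2
Q = A × v

Q ≈ 57.0 gal/min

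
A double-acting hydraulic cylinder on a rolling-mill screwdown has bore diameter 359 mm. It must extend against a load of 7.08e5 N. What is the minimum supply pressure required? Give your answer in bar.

Cap-side area A_cap = π/4 × (359 mm)² = 1.012e5 mm^2
P = F / A = 7.08e5 N / A

P ≈ 69.9 bar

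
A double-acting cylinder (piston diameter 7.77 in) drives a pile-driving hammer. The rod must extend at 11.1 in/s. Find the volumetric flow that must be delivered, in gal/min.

Q ≈ 137 gal/min

Cap-side area A_cap = π/4 × (7.77 in)² = 47.42 in^2
Q = A × v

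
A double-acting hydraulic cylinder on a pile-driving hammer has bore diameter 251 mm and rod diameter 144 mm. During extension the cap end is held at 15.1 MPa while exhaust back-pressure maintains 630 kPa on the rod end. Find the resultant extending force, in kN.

F ≈ 726 kN

Cap-side area A_cap = π/4 × (251 mm)² = 49480 mm^2
Rod-side annular area A_ann = π/4 × (251² − 144²) = 33190 mm^2
Net thrust = P_cap·A_cap − P_rod·A_ann = 747.2 kN − 20.91 kN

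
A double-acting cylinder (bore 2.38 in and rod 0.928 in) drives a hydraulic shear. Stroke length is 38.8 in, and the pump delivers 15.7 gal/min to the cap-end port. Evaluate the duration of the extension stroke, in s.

t ≈ 2.86 s

Cap-side area A_cap = π/4 × (2.38 in)² = 4.449 in^2
Swept volume V = A × L; t = V / Q = A·L / Q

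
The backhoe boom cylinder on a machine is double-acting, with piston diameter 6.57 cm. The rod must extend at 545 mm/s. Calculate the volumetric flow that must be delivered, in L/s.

Cap-side area A_cap = π/4 × (6.57 cm)² = 33.90 cm^2
Q = A × v

Q ≈ 1.85 L/s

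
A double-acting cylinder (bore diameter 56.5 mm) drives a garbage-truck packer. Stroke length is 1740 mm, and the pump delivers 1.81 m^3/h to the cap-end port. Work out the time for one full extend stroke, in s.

Cap-side area A_cap = π/4 × (56.5 mm)² = 2507 mm^2
Swept volume V = A × L; t = V / Q = A·L / Q

t ≈ 8.68 s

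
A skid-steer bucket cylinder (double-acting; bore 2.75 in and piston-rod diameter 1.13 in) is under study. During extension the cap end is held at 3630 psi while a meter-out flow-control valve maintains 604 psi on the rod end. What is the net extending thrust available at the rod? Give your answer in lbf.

F ≈ 18600 lbf

Cap-side area A_cap = π/4 × (2.75 in)² = 5.940 in^2
Rod-side annular area A_ann = π/4 × (2.75² − 1.13²) = 4.937 in^2
Net thrust = P_cap·A_cap − P_rod·A_ann = 21560 lbf − 2982 lbf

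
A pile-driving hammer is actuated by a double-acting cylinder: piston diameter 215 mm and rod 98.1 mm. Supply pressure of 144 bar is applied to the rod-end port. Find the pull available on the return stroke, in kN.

F ≈ 414 kN

Rod-side annular area A_ann = π/4 × (215² − 98.1²) = 28750 mm^2
On retraction the pressure acts on the annular area (bore minus rod).
F = P × A_ann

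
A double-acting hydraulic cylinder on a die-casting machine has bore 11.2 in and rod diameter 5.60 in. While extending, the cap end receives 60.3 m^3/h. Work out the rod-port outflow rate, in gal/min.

Q_out ≈ 199 gal/min

Cap-side area A_cap = π/4 × (11.2 in)² = 98.52 in^2
Rod-side annular area A_ann = π/4 × (11.2² − 5.60²) = 73.89 in^2
Piston speed v = Q_in/A_cap; rod-end outflow Q_out = v × A_ann = Q_in × A_ann/A_cap.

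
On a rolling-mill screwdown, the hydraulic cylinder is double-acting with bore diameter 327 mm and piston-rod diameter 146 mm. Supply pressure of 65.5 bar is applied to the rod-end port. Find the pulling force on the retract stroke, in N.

F ≈ 4.40e5 N

Rod-side annular area A_ann = π/4 × (327² − 146²) = 67240 mm^2
On retraction the pressure acts on the annular area (bore minus rod).
F = P × A_ann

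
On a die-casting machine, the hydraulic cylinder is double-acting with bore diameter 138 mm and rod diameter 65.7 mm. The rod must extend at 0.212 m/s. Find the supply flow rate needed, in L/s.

Cap-side area A_cap = π/4 × (138 mm)² = 14960 mm^2
Q = A × v

Q ≈ 3.17 L/s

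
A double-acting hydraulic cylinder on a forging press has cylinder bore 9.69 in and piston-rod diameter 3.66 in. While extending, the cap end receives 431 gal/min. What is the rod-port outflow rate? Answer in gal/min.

Q_out ≈ 370 gal/min

Cap-side area A_cap = π/4 × (9.69 in)² = 73.75 in^2
Rod-side annular area A_ann = π/4 × (9.69² − 3.66²) = 63.22 in^2
Piston speed v = Q_in/A_cap; rod-end outflow Q_out = v × A_ann = Q_in × A_ann/A_cap.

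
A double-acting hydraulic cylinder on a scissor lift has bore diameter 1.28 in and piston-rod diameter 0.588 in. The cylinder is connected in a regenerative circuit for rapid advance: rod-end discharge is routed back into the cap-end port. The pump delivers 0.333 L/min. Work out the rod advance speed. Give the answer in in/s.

In regeneration the rod-end outflow joins the pump flow into the cap end, so the net volume the pump must supply per unit advance equals the rod cross-section area.
Rod cross-section A_rod = π/4 × (0.588 in)² = 0.2715 in^2
v = Q_pump / A_rod

v ≈ 1.25 in/s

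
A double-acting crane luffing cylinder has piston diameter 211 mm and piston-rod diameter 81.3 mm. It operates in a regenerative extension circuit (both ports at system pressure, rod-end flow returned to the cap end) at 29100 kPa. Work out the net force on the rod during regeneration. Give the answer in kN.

F ≈ 151 kN

With equal pressure on both faces, forces on the annular region cancel; the net push is pressure × rod cross-section.
Rod cross-section A_rod = π/4 × (81.3 mm)² = 5191 mm^2
F = P × A_rod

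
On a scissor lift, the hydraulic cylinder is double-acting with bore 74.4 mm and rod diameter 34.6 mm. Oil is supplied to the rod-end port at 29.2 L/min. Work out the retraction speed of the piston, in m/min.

v ≈ 8.57 m/min

Rod-side annular area A_ann = π/4 × (74.4² − 34.6²) = 3407 mm^2
Flow into the rod-end port fills the annular volume.
v = Q / A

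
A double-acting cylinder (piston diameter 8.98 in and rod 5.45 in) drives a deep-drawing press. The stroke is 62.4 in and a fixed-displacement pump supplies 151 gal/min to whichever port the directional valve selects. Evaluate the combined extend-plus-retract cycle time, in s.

t ≈ 11.1 s

Cap-side area A_cap = π/4 × (8.98 in)² = 63.33 in^2
Rod-side annular area A_ann = π/4 × (8.98² − 5.45²) = 40.01 in^2
t_ext = A_cap·L/Q = 6.798 s
t_ret = A_ann·L/Q = 4.294 s
t_cycle = t_ext + t_ret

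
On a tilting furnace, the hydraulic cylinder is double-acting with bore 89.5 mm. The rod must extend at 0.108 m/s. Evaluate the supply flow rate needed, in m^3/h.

Q ≈ 2.45 m^3/h

Cap-side area A_cap = π/4 × (89.5 mm)² = 6291 mm^2
Q = A × v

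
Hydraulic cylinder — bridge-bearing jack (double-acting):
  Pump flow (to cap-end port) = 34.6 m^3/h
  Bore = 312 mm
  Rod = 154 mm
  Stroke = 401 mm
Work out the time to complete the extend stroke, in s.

Cap-side area A_cap = π/4 × (312 mm)² = 76450 mm^2
Swept volume V = A × L; t = V / Q = A·L / Q

t ≈ 3.19 s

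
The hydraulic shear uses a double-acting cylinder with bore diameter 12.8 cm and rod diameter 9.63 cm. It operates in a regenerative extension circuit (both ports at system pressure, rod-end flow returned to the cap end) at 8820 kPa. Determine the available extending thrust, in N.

With equal pressure on both faces, forces on the annular region cancel; the net push is pressure × rod cross-section.
Rod cross-section A_rod = π/4 × (9.63 cm)² = 72.84 cm^2
F = P × A_rod

F ≈ 64200 N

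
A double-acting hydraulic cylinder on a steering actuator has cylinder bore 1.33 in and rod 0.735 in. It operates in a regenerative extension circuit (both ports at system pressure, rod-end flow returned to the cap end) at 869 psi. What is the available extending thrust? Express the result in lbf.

With equal pressure on both faces, forces on the annular region cancel; the net push is pressure × rod cross-section.
Rod cross-section A_rod = π/4 × (0.735 in)² = 0.4243 in^2
F = P × A_rod

F ≈ 369 lbf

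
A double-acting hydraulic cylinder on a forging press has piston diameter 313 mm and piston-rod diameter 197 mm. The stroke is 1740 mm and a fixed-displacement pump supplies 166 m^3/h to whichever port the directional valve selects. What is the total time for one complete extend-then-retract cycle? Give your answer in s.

t ≈ 4.66 s

Cap-side area A_cap = π/4 × (313 mm)² = 76940 mm^2
Rod-side annular area A_ann = π/4 × (313² − 197²) = 46460 mm^2
t_ext = A_cap·L/Q = 2.904 s
t_ret = A_ann·L/Q = 1.753 s
t_cycle = t_ext + t_ret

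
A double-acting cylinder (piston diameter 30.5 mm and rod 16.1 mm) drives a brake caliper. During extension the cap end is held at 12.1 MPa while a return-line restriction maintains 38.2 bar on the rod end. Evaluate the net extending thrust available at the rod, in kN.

F ≈ 6.83 kN

Cap-side area A_cap = π/4 × (30.5 mm)² = 730.6 mm^2
Rod-side annular area A_ann = π/4 × (30.5² − 16.1²) = 527.0 mm^2
Net thrust = P_cap·A_cap − P_rod·A_ann = 8.840 kN − 2.013 kN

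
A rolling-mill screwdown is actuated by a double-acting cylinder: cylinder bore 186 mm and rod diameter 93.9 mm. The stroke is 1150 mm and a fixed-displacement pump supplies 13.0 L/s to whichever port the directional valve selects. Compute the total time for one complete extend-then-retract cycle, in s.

t ≈ 4.19 s

Cap-side area A_cap = π/4 × (186 mm)² = 27170 mm^2
Rod-side annular area A_ann = π/4 × (186² − 93.9²) = 20250 mm^2
t_ext = A_cap·L/Q = 2.404 s
t_ret = A_ann·L/Q = 1.791 s
t_cycle = t_ext + t_ret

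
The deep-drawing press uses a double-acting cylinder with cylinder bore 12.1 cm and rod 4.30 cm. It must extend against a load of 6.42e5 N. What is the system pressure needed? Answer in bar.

P ≈ 558 bar

Cap-side area A_cap = π/4 × (12.1 cm)² = 115.0 cm^2
P = F / A = 6.42e5 N / A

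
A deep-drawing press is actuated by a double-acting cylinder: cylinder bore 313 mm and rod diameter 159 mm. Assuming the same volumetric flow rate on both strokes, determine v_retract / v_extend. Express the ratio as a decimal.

Cap-side area A_cap = π/4 × (313 mm)² = 76940 mm^2
Rod-side annular area A_ann = π/4 × (313² − 159²) = 57090 mm^2
For equal Q, v ∝ 1/A, so v_ret/v_ext = A_cap/A_ann.

v_ret/v_ext ≈ 1.35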